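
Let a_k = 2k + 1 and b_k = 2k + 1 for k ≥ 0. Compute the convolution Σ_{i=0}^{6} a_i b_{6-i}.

231

Write out a_i and b_{6-i} for i = 0,…,6 and sum the products.
Σ = 1·13 + 3·11 + 5·9 + 7·7 + 9·5 + 11·3 + 13·1 = 231.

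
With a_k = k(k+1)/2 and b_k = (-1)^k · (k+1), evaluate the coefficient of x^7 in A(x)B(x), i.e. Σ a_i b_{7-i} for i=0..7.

10

This is [x^7] in the product of the two ordinary generating functions.
Σ = 0·(-8) + 1·7 + 3·(-6) + 6·5 + 10·(-4) + 15·3 + 21·(-2) + 28·1 = 10.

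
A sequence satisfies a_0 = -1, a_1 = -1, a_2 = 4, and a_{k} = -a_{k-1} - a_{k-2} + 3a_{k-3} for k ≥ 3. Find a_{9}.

The ordinary generating function has denominator 1 + z + z^2 - 3z^3.
Iterating the recurrence: a_0,…,a_{9} = -1, -1, 4, -6, -1, 19, -36, 14, 79, -201.

-201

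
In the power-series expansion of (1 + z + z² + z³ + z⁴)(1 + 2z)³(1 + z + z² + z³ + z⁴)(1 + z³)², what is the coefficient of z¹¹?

276

(1 + z + z² + z³ + z⁴) has coefficients 1,1,1,1,1 for degrees 0…4.
(1 + 2z)³ has coefficients 1,6,12,8,0,0,0,0,0,0,0,0 for degrees 0…11.
Multiplying by (1 + z + z² + z³ + z⁴) gives running coefficients 1,7,19,27,27,26,20,8,0,0,0,0 for degrees 0…11.
Finally multiplying by (1 + z³)², the product of all factors after the first has coefficients 1,7,19,29,41,64,75,69,71,67,43,26 for degrees 0…11.
[z¹¹] = 1·26 + 1·43 + 1·67 + 1·71 + 1·69 = 276.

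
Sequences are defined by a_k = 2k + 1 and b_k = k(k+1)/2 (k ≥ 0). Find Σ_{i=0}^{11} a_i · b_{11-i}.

Write out a_i and b_{11-i} for i = 0,…,11 and sum the products.
Σ = 1·66 + 3·55 + 5·45 + 7·36 + 9·28 + 11·21 + 13·15 + 15·10 + 17·6 + 19·3 + 21·1 + 23·0 = 1716.

1716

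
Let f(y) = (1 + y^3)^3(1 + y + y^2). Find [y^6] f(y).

3

(1 + y^3)^3 has coefficients 1,0,0,3,0,0,3 for degrees 0…6.
(1 + y + y^2) has coefficients 1,1,1,0,0,0,0 for degrees 0…6.
[y^6] = 1·0 + 3·0 + 3·1 = 3.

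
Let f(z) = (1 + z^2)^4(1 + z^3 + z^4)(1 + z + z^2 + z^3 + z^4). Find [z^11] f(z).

22

(1 + z^2)^4 has coefficients 1,0,4,0,6,0,4,0,1 for degrees 0…8.
(1 + z^3 + z^4) has coefficients 1,0,0,1,1,0,0,0,0,0,0,0 for degrees 0…11.
Finally multiplying by (1 + z + z^2 + z^3 + z^4), the product of all factors after the first has coefficients 1,1,1,2,3,2,2,2,1,0,0,0 for degrees 0…11.
[z^11] = 1·0 + 4·0 + 6·2 + 4·2 + 1·2 = 22.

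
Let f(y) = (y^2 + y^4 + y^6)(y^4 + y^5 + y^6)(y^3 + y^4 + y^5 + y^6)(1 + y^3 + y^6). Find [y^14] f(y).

10

(y^2 + y^4 + y^6) has coefficients 0,0,1,0,1,0,1 for degrees 0…6.
(y^4 + y^5 + y^6) has coefficients 0,0,0,0,1,1,1,0,0,0,0,0,0,0,0 for degrees 0…14.
Multiplying by (y^3 + y^4 + y^5 + y^6) gives running coefficients 0,0,0,0,0,0,0,1,2,3,3,2,1,0,0 for degrees 0…14.
Finally multiplying by (1 + y^3 + y^6), the product of all factors after the first has coefficients 0,0,0,0,0,0,0,1,2,3,4,4,4,4,4 for degrees 0…14.
[y^14] = 1·4 + 1·4 + 1·2 = 10.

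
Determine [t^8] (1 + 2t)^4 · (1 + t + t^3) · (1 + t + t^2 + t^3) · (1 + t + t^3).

(1 + 2t)^4 has coefficients 1,8,24,32,16 for degrees 0…4.
(1 + t + t^3) has coefficients 1,1,0,1,0,0,0,0,0 for degrees 0…8.
Multiplying by (1 + t + t^2 + t^3) gives running coefficients 1,2,2,3,2,1,1,0,0 for degrees 0…8.
Finally multiplying by (1 + t + t^3), the product of all factors after the first has coefficients 1,3,4,6,7,5,5,3,1 for degrees 0…8.
[t^8] = 1·1 + 8·3 + 24·5 + 32·5 + 16·7 = 417.

417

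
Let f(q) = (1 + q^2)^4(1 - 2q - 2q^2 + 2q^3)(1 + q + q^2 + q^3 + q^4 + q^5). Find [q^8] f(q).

(1 + q^2)^4 has coefficients 1,0,4,0,6,0,4,0,1 for degrees 0…8.
(1 - 2q - 2q^2 + 2q^3) has coefficients 1,-2,-2,2,0,0,0,0,0 for degrees 0…8.
Finally multiplying by (1 + q + q^2 + q^3 + q^4 + q^5), the product of all factors after the first has coefficients 1,-1,-3,-1,-1,-1,-2,0,2 for degrees 0…8.
[q^8] = 1·2 + 4·(-2) + 6·(-1) + 4·(-3) + 1·1 = -23.

-23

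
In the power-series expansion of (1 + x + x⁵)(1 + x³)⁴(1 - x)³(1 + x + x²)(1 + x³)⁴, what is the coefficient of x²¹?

(1 + x + x⁵) has coefficients 1,1,0,0,0,1 for degrees 0…5.
(1 + x³)⁴ has coefficients 1,0,0,4,0,0,6,0,0,4,0,0,1,0,0,0,0,0,0,0,0,0 for degrees 0…21.
Multiplying by (1 - x)³ gives running coefficients 1,-3,3,3,-12,12,2,-18,18,-2,-12,12,-3,-3,3,-1,0,0,0,0,0,0 for degrees 0…21.
Multiplying by (1 + x + x²) gives running coefficients 1,-2,1,3,-6,3,2,-4,2,-2,4,-2,-3,6,-3,-1,2,-1,0,0,0,0 for degrees 0…21.
Finally multiplying by (1 + x³)⁴, the product of all factors after the first has coefficients 1,-2,1,7,-14,7,20,-40,20,28,-56,28,14,-28,14,-14,28,-14,-28,56,-28,-20 for degrees 0…21.
[x²¹] = 1·(-20) + 1·(-28) + 1·28 = -20.

-20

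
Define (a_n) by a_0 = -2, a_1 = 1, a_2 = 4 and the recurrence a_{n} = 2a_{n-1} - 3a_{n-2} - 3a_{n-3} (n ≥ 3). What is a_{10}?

2257

The ordinary generating function has denominator 1 - 2q + 3q^2 + 3q^3.
Iterating the recurrence: a_0,…,a_{10} = -2, 1, 4, 11, 7, -31, -116, -160, 121, 1070, 2257.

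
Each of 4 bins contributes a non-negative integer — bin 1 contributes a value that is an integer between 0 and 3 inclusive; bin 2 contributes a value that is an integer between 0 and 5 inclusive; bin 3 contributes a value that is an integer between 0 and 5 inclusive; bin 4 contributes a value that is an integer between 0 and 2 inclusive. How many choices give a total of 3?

19

The generating function for the choices is (1 + x + x^2 + x^3)·(1 + x + x^2 + x^3 + x^4 + x^5)·(1 + x + x^2 + x^3 + x^4 + x^5)·(1 + x + x^2); the count is [x^3].
(1 + x + x^2 + x^3) has coefficients 1,1,1,1 for degrees 0…3.
(1 + x + x^2 + x^3 + x^4 + x^5) has coefficients 1,1,1,1 for degrees 0…3.
Multiplying by (1 + x + x^2 + x^3 + x^4 + x^5) gives running coefficients 1,2,3,4 for degrees 0…3.
Finally multiplying by (1 + x + x^2), the product of all factors after the first has coefficients 1,3,6,9 for degrees 0…3.
[x^3] = 1·9 + 1·6 + 1·3 + 1·1 = 19.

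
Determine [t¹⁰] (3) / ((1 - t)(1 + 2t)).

Partial fractions give a closed form: a_n = (1)·1^n + (2)·(-2)^n.
At n = 10: a_10 = 2049.

2049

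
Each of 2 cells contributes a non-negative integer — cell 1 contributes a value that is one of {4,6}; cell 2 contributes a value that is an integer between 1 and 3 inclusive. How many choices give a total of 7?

The generating function for the choices is (y^4 + y^6)·(y + y^2 + y^3); the count is [y^7].
(y^4 + y^6) has coefficients 0,0,0,0,1,0,1 for degrees 0…6.
(y + y^2 + y^3) has coefficients 0,1,1,1,0,0,0,0 for degrees 0…7.
[y^7] = 1·1 + 1·1 = 2.

2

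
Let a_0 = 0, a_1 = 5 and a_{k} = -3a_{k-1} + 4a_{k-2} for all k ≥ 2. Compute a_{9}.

262145

The ordinary generating function has denominator 1 + 3q - 4q^2.
Iterating the recurrence: a_0,…,a_{9} = 0, 5, -15, 65, -255, 1025, -4095, 16385, -65535, 262145.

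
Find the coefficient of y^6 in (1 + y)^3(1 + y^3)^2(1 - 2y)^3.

15

(1 + y)^3 has coefficients 1,3,3,1 for degrees 0…3.
(1 + y^3)^2 has coefficients 1,0,0,2,0,0,1 for degrees 0…6.
Finally multiplying by (1 - 2y)^3, the product of all factors after the first has coefficients 1,-6,12,-6,-12,24,-15 for degrees 0…6.
[y^6] = 1·(-15) + 3·24 + 3·(-12) + 1·(-6) = 15.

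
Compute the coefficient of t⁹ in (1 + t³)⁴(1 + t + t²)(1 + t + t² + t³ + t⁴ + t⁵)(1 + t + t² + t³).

(1 + t³)⁴ has coefficients 1,0,0,4,0,0,6,0,0,4 for degrees 0…9.
(1 + t + t²) has coefficients 1,1,1,0,0,0,0,0,0,0 for degrees 0…9.
Multiplying by (1 + t + t² + t³ + t⁴ + t⁵) gives running coefficients 1,2,3,3,3,3,2,1,0,0 for degrees 0…9.
Finally multiplying by (1 + t + t² + t³), the product of all factors after the first has coefficients 1,3,6,9,11,12,11,9,6,3 for degrees 0…9.
[t⁹] = 1·3 + 4·11 + 6·9 + 4·1 = 105.

105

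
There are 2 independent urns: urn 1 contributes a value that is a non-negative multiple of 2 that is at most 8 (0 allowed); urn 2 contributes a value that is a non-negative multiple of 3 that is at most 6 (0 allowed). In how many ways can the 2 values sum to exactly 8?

2

The generating function for the choices is (1 + q² + q⁴ + q⁶ + q⁸)·(1 + q³ + q⁶); the count is [q⁸].
(1 + q² + q⁴ + q⁶ + q⁸) has coefficients 1,0,1,0,1,0,1,0,1 for degrees 0…8.
(1 + q³ + q⁶) has coefficients 1,0,0,1,0,0,1,0,0 for degrees 0…8.
[q⁸] = 1·0 + 1·1 + 1·0 + 1·0 + 1·1 = 2.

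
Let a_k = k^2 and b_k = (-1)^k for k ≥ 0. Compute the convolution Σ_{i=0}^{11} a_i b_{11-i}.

The convolution is the x^11 coefficient of A(x)B(x).
Σ = 0·(-1) + 1·1 + 4·(-1) + 9·1 + 16·(-1) + 25·1 + 36·(-1) + 49·1 + 64·(-1) + 81·1 + 100·(-1) + 121·1 = 66.

66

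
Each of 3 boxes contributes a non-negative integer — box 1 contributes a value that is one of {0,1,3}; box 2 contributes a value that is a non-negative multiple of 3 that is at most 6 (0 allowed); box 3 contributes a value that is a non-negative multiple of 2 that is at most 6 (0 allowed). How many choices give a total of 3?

The generating function for the choices is (1 + y + y^3)·(1 + y^3 + y^6)·(1 + y^2 + y^4 + y^6); the count is [y^3].
(1 + y + y^3) has coefficients 1,1,0,1 for degrees 0…3.
(1 + y^3 + y^6) has coefficients 1,0,0,1 for degrees 0…3.
Finally multiplying by (1 + y^2 + y^4 + y^6), the product of all factors after the first has coefficients 1,0,1,1 for degrees 0…3.
[y^3] = 1·1 + 1·1 + 1·1 = 3.

3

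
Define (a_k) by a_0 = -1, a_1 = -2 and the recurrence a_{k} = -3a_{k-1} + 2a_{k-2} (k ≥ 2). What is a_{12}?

1453256

The ordinary generating function has denominator 1 + 3z - 2z^2.
Iterating the recurrence: a_0,…,a_{12} = -1, -2, 4, -16, 56, -200, 712, -2536, 9032, -32168, 114568, -408040, 1453256.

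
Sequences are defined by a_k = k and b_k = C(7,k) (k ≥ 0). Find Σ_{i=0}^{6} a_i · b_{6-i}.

This is [x^6] in the product of the two ordinary generating functions.
Σ = 0·7 + 1·21 + 2·35 + 3·35 + 4·21 + 5·7 + 6·1 = 321.

321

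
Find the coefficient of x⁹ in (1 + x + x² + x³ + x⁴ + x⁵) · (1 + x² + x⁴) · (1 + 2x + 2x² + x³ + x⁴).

12

(1 + x + x² + x³ + x⁴ + x⁵) has coefficients 1,1,1,1,1,1 for degrees 0…5.
(1 + x² + x⁴) has coefficients 1,0,1,0,1,0,0,0,0,0 for degrees 0…9.
Finally multiplying by (1 + 2x + 2x² + x³ + x⁴), the product of all factors after the first has coefficients 1,2,3,3,4,3,3,1,1,0 for degrees 0…9.
[x⁹] = 1·0 + 1·1 + 1·1 + 1·3 + 1·3 + 1·4 = 12.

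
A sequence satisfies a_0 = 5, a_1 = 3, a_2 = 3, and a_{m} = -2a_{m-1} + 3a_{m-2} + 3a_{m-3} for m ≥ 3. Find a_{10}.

-11754

The ordinary generating function has denominator 1 + 2y - 3y^2 - 3y^3.
Iterating the recurrence: a_0,…,a_{10} = 5, 3, 3, 18, -18, 99, -198, 639, -1575, 4473, -11754.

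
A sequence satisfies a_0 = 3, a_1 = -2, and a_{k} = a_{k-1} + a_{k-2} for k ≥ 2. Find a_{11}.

The ordinary generating function has denominator 1 - x - x^2.
Iterating the recurrence: a_0,…,a_{11} = 3, -2, 1, -1, 0, -1, -1, -2, -3, -5, -8, -13.

-13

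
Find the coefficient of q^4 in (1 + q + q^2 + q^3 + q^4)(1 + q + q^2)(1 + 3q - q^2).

(1 + q + q^2 + q^3 + q^4) has coefficients 1,1,1,1,1 for degrees 0…4.
(1 + q + q^2) has coefficients 1,1,1,0,0 for degrees 0…4.
Finally multiplying by (1 + 3q - q^2), the product of all factors after the first has coefficients 1,4,3,2,-1 for degrees 0…4.
[q^4] = 1·(-1) + 1·2 + 1·3 + 1·4 + 1·1 = 9.

9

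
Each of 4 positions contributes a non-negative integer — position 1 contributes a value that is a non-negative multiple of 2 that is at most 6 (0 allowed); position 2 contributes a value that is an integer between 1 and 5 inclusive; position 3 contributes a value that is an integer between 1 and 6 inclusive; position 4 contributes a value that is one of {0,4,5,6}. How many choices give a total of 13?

The generating function for the choices is (1 + t² + t⁴ + t⁶)·(t + t² + t³ + t⁴ + t⁵)·(t + t² + t³ + t⁴ + t⁵ + t⁶)·(1 + t⁴ + t⁵ + t⁶); the count is [t¹³].
(1 + t² + t⁴ + t⁶) has coefficients 1,0,1,0,1,0,1 for degrees 0…6.
(t + t² + t³ + t⁴ + t⁵) has coefficients 0,1,1,1,1,1,0,0,0,0,0,0,0,0 for degrees 0…13.
Multiplying by (t + t² + t³ + t⁴ + t⁵ + t⁶) gives running coefficients 0,0,1,2,3,4,5,5,4,3,2,1,0,0 for degrees 0…13.
Finally multiplying by (1 + t⁴ + t⁵ + t⁶), the product of all factors after the first has coefficients 0,0,1,2,3,4,6,8,10,12,14,15,14,12 for degrees 0…13.
[t¹³] = 1·12 + 1·15 + 1·12 + 1·8 = 47.

47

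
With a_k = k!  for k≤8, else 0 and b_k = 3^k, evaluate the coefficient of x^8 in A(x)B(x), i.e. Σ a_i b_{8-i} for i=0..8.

This is [x^8] in the product of the two ordinary generating functions.
Σ = 1·6561 + 1·2187 + 2·729 + 6·243 + 24·81 + 120·27 + 720·9 + 5040·3 + 40320·1 = 78768.

78768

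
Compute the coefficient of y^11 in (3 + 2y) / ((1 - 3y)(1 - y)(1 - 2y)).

2890160

Partial fractions give a closed form: a_n = (33/2)·3^n + (5/2)·1^n + (-16)·2^n.
At n = 11: a_11 = 2890160.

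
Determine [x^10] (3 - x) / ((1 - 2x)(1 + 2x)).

3072

The denominator gives the recurrence a_n = 4a_(n−2) for n ≥ 2; the numerator fixes a_0 = 3, a_1 = -1.
Iterating: 3, -1, 12, -4, 48, -16, 192, -64, 768, -256, 3072, so a_10 = 3072.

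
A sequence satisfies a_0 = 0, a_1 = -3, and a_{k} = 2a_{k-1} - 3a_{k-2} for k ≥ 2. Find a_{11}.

789

The ordinary generating function has denominator 1 - 2t + 3t^2.
Iterating the recurrence: a_0,…,a_{11} = 0, -3, -6, -3, 12, 33, 30, -39, -168, -219, 66, 789.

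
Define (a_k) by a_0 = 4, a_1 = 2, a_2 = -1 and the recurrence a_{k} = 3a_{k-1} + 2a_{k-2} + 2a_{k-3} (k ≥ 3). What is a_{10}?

The ordinary generating function has denominator 1 - 3y - 2y^2 - 2y^3.
Iterating the recurrence: a_0,…,a_{10} = 4, 2, -1, 9, 29, 103, 385, 1419, 5233, 19307, 71225.

71225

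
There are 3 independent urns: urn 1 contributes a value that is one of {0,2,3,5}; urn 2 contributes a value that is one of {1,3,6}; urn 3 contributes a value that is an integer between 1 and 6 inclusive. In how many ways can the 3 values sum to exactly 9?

9

The generating function for the choices is (1 + q^2 + q^3 + q^5)·(q + q^3 + q^6)·(q + q^2 + q^3 + q^4 + q^5 + q^6); the count is [q^9].
(1 + q^2 + q^3 + q^5) has coefficients 1,0,1,1,0,1 for degrees 0…5.
(q + q^3 + q^6) has coefficients 0,1,0,1,0,0,1,0,0,0 for degrees 0…9.
Finally multiplying by (q + q^2 + q^3 + q^4 + q^5 + q^6), the product of all factors after the first has coefficients 0,0,1,1,2,2,2,3,2,2 for degrees 0…9.
[q^9] = 1·2 + 1·3 + 1·2 + 1·2 = 9.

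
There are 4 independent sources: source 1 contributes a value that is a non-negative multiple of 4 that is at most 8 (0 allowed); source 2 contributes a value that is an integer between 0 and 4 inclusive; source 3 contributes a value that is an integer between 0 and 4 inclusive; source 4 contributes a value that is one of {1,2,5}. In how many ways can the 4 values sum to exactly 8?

16

The generating function for the choices is (1 + q^4 + q^8)·(1 + q + q^2 + q^3 + q^4)·(1 + q + q^2 + q^3 + q^4)·(q + q^2 + q^5); the count is [q^8].
(1 + q^4 + q^8) has coefficients 1,0,0,0,1,0,0,0,1 for degrees 0…8.
(1 + q + q^2 + q^3 + q^4) has coefficients 1,1,1,1,1,0,0,0,0 for degrees 0…8.
Multiplying by (1 + q + q^2 + q^3 + q^4) gives running coefficients 1,2,3,4,5,4,3,2,1 for degrees 0…8.
Finally multiplying by (q + q^2 + q^5), the product of all factors after the first has coefficients 0,1,3,5,7,10,11,10,9 for degrees 0…8.
[q^8] = 1·9 + 1·7 + 1·0 = 16.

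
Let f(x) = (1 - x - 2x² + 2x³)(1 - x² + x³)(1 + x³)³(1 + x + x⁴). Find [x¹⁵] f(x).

-17

(1 - x - 2x² + 2x³) has coefficients 1,-1,-2,2 for degrees 0…3.
(1 - x² + x³) has coefficients 1,0,-1,1,0,0,0,0,0,0,0,0,0,0,0,0 for degrees 0…15.
Multiplying by (1 + x³)³ gives running coefficients 1,0,-1,4,0,-3,6,0,-3,4,0,-1,1,0,0,0 for degrees 0…15.
Finally multiplying by (1 + x + x⁴), the product of all factors after the first has coefficients 1,1,-1,3,5,-3,2,10,-3,-2,10,-1,-3,5,0,-1 for degrees 0…15.
[x¹⁵] = 1·(-1) − 1·0 − 2·5 + 2·(-3) = -17.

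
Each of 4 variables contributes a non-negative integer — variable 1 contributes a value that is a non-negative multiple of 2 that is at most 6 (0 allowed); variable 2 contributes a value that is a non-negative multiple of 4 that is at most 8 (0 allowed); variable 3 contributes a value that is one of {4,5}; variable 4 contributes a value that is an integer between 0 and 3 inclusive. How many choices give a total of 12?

8

The generating function for the choices is (1 + z² + z⁴ + z⁶)·(1 + z⁴ + z⁸)·(z⁴ + z⁵)·(1 + z + z² + z³); the count is [z¹²].
(1 + z² + z⁴ + z⁶) has coefficients 1,0,1,0,1,0,1 for degrees 0…6.
(1 + z⁴ + z⁸) has coefficients 1,0,0,0,1,0,0,0,1,0,0,0,0 for degrees 0…12.
Multiplying by (z⁴ + z⁵) gives running coefficients 0,0,0,0,1,1,0,0,1,1,0,0,1 for degrees 0…12.
Finally multiplying by (1 + z + z² + z³), the product of all factors after the first has coefficients 0,0,0,0,1,2,2,2,2,2,2,2,2 for degrees 0…12.
[z¹²] = 1·2 + 1·2 + 1·2 + 1·2 = 8.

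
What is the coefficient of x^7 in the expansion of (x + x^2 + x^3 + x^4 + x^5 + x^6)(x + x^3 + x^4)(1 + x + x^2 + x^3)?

(x + x^2 + x^3 + x^4 + x^5 + x^6) has coefficients 0,1,1,1,1,1,1 for degrees 0…6.
(x + x^3 + x^4) has coefficients 0,1,0,1,1,0,0,0 for degrees 0…7.
Finally multiplying by (1 + x + x^2 + x^3), the product of all factors after the first has coefficients 0,1,1,2,3,2,2,1 for degrees 0…7.
[x^7] = 1·2 + 1·2 + 1·3 + 1·2 + 1·1 + 1·1 = 11.

11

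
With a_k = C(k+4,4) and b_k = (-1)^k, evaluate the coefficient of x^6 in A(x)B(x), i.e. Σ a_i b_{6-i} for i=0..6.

130

The convolution is the x^6 coefficient of A(x)B(x).
Σ = 1·1 + 5·(-1) + 15·1 + 35·(-1) + 70·1 + 126·(-1) + 210·1 = 130.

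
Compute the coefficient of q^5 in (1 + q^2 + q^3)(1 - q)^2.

(1 + q^2 + q^3) has coefficients 1,0,1,1 for degrees 0…3.
(1 - q)^2 has coefficients 1,-2,1,0,0,0 for degrees 0…5.
[q^5] = 1·0 + 1·0 + 1·1 = 1.

1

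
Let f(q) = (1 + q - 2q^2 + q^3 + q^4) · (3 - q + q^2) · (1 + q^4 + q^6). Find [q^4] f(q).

(1 + q - 2q^2 + q^3 + q^4) has coefficients 1,1,-2,1,1 for degrees 0…4.
(3 - q + q^2) has coefficients 3,-1,1,0,0 for degrees 0…4.
Finally multiplying by (1 + q^4 + q^6), the product of all factors after the first has coefficients 3,-1,1,0,3 for degrees 0…4.
[q^4] = 1·3 + 1·0 − 2·1 + 1·(-1) + 1·3 = 3.

3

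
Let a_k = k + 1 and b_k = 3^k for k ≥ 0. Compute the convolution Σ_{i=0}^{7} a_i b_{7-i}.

This is [x^7] in the product of the two ordinary generating functions.
Σ = 1·2187 + 2·729 + 3·243 + 4·81 + 5·27 + 6·9 + 7·3 + 8·1 = 4916.

4916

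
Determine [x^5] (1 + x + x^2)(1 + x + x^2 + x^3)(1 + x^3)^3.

10

(1 + x + x^2) has coefficients 1,1,1 for degrees 0…2.
(1 + x + x^2 + x^3) has coefficients 1,1,1,1,0,0 for degrees 0…5.
Finally multiplying by (1 + x^3)^3, the product of all factors after the first has coefficients 1,1,1,4,3,3 for degrees 0…5.
[x^5] = 1·3 + 1·3 + 1·4 = 10.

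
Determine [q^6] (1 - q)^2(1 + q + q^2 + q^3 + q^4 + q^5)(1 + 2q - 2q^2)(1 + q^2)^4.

-21

(1 - q)^2 has coefficients 1,-2,1 for degrees 0…2.
(1 + q + q^2 + q^3 + q^4 + q^5) has coefficients 1,1,1,1,1,1,0 for degrees 0…6.
Multiplying by (1 + 2q - 2q^2) gives running coefficients 1,3,1,1,1,1,0 for degrees 0…6.
Finally multiplying by (1 + q^2)^4, the product of all factors after the first has coefficients 1,3,5,13,11,23,14 for degrees 0…6.
[q^6] = 1·14 − 2·23 + 1·11 = -21.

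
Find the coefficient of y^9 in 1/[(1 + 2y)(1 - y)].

-341

The denominator gives the recurrence a_n = −a_(n−1) + 2a_(n−2) for n ≥ 2; the numerator fixes a_0 = 1, a_1 = -1.
Iterating: 1, -1, 3, -5, 11, -21, 43, -85, 171, -341, so a_9 = -341.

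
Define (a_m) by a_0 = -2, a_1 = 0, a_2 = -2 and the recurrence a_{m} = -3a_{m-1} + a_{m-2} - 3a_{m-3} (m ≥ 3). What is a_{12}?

-900974

The ordinary generating function has denominator 1 + 3x - x^2 + 3x^3.
Iterating the recurrence: a_0,…,a_{12} = -2, 0, -2, 12, -38, 132, -470, 1656, -5834, 20568, -72506, 255588, -900974.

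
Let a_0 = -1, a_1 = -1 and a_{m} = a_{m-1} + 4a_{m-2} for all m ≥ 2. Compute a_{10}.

-7589

The ordinary generating function has denominator 1 - x - 4x^2.
Iterating the recurrence: a_0,…,a_{10} = -1, -1, -5, -9, -29, -65, -181, -441, -1165, -2929, -7589.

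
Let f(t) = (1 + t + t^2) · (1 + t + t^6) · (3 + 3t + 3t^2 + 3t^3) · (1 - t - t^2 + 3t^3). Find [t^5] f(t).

21

(1 + t + t^2) has coefficients 1,1,1 for degrees 0…2.
(1 + t + t^6) has coefficients 1,1,0,0,0,0 for degrees 0…5.
Multiplying by (3 + 3t + 3t^2 + 3t^3) gives running coefficients 3,6,6,6,3,0 for degrees 0…5.
Finally multiplying by (1 - t - t^2 + 3t^3), the product of all factors after the first has coefficients 3,3,-3,3,9,9 for degrees 0…5.
[t^5] = 1·9 + 1·9 + 1·3 = 21.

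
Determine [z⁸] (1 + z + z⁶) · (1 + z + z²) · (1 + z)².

(1 + z + z⁶) has coefficients 1,1,0,0,0,0,1 for degrees 0…6.
(1 + z + z²) has coefficients 1,1,1,0,0,0,0,0,0 for degrees 0…8.
Finally multiplying by (1 + z)², the product of all factors after the first has coefficients 1,3,4,3,1,0,0,0,0 for degrees 0…8.
[z⁸] = 1·0 + 1·0 + 1·4 = 4.

4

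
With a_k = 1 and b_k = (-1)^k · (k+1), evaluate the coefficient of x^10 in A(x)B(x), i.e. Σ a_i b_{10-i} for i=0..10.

This is [x^10] in the product of the two ordinary generating functions.
Σ = 1·11 + 1·(-10) + 1·9 + 1·(-8) + 1·7 + 1·(-6) + 1·5 + 1·(-4) + 1·3 + 1·(-2) + 1·1 = 6.

6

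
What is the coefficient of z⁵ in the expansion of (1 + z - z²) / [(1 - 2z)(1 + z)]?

The denominator gives the recurrence a_n = a_(n−1) + 2a_(n−2) for n ≥ 3; the numerator fixes a_0 = 1, a_1 = 2, a_2 = 3.
Iterating: 1, 2, 3, 7, 13, 27, so a_5 = 27.

27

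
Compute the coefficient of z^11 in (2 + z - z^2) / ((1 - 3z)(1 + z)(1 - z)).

442867

Partial fractions give a closed form: a_n = (5/2)·3^n + (-1/2)·1^n.
At n = 11: a_11 = 442867.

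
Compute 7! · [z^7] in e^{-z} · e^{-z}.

The EGF product rule gives c_7 = Σ_{k_1+k_2=7} C(7; k_1,k_2) · ∏ g_i(k_i), where e^{-z} gives (-1)^k; e^{-z} gives (-1)^k.
g_1(k) for k = 0…7: 1, -1, 1, -1, 1, -1, 1, -1.
g_2(k) for k = 0…7: 1, -1, 1, -1, 1, -1, 1, -1.
c_7 = Σ_k C(7,k)·g_1(k)·g_2(7−k) = 1·1·(-1) + 7·(-1)·1 + 21·1·(-1) + 35·(-1)·1 + 35·1·(-1) + 21·(-1)·1 + 7·1·(-1) + 1·(-1)·1 = −1 − 7 − 21 − 35 − 35 − 21 − 7 − 1 = -128.

-128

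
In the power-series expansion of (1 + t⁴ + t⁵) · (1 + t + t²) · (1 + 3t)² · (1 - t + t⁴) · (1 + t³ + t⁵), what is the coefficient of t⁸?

(1 + t⁴ + t⁵) has coefficients 1,0,0,0,1,1 for degrees 0…5.
(1 + t + t²) has coefficients 1,1,1,0,0,0,0,0,0 for degrees 0…8.
Multiplying by (1 + 3t)² gives running coefficients 1,7,16,15,9,0,0,0,0 for degrees 0…8.
Multiplying by (1 - t + t⁴) gives running coefficients 1,6,9,-1,-5,-2,16,15,9 for degrees 0…8.
Finally multiplying by (1 + t³ + t⁵), the product of all factors after the first has coefficients 1,6,9,0,1,8,21,19,6 for degrees 0…8.
[t⁸] = 1·6 + 1·1 + 1·0 = 7.

7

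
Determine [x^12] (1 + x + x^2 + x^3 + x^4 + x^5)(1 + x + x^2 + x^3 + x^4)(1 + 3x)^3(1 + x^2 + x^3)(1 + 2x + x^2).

2226

(1 + x + x^2 + x^3 + x^4 + x^5) has coefficients 1,1,1,1,1,1 for degrees 0…5.
(1 + x + x^2 + x^3 + x^4) has coefficients 1,1,1,1,1,0,0,0,0,0,0,0,0 for degrees 0…12.
Multiplying by (1 + 3x)^3 gives running coefficients 1,10,37,64,64,63,54,27,0,0,0,0,0 for degrees 0…12.
Multiplying by (1 + x^2 + x^3) gives running coefficients 1,10,38,75,111,164,182,154,117,81,27,0,0 for degrees 0…12.
Finally multiplying by (1 + 2x + x^2), the product of all factors after the first has coefficients 1,12,59,161,299,461,621,682,607,469,306,135,27 for degrees 0…12.
[x^12] = 1·27 + 1·135 + 1·306 + 1·469 + 1·607 + 1·682 = 2226.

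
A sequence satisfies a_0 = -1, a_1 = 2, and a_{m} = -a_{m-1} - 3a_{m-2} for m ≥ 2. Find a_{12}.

The ordinary generating function has denominator 1 + z + 3z^2.
Iterating the recurrence: a_0,…,a_{12} = -1, 2, 1, -7, 4, 17, -29, -22, 109, -43, -284, 413, 439.

439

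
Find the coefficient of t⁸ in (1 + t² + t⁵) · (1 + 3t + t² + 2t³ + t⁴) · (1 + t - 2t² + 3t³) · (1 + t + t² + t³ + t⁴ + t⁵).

44

(1 + t² + t⁵) has coefficients 1,0,1,0,0,1 for degrees 0…5.
(1 + 3t + t² + 2t³ + t⁴) has coefficients 1,3,1,2,1,0,0,0,0 for degrees 0…8.
Multiplying by (1 + t - 2t² + 3t³) gives running coefficients 1,4,2,0,10,0,4,3,0 for degrees 0…8.
Finally multiplying by (1 + t + t² + t³ + t⁴ + t⁵), the product of all factors after the first has coefficients 1,5,7,7,17,17,20,19,17 for degrees 0…8.
[t⁸] = 1·17 + 1·20 + 1·7 = 44.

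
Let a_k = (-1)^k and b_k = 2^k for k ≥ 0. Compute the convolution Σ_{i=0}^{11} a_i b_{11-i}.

Write out a_i and b_{11-i} for i = 0,…,11 and sum the products.
Σ = 1·2048 − 1·1024 + 1·512 − 1·256 + 1·128 − 1·64 + 1·32 − 1·16 + 1·8 − 1·4 + 1·2 − 1·1 = 1365.

1365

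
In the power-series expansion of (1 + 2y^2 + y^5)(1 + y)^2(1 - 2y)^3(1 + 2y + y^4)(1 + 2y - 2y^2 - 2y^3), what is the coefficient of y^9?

(1 + 2y^2 + y^5) has coefficients 1,0,2,0,0,1 for degrees 0…5.
(1 + y)^2 has coefficients 1,2,1,0,0,0,0,0,0,0 for degrees 0…9.
Multiplying by (1 - 2y)^3 gives running coefficients 1,-4,1,10,-4,-8,0,0,0,0 for degrees 0…9.
Multiplying by (1 + 2y + y^4) gives running coefficients 1,-2,-7,12,17,-20,-15,10,-4,-8 for degrees 0…9.
Finally multiplying by (1 + 2y - 2y^2 - 2y^3), the product of all factors after the first has coefficients 1,0,-13,0,59,4,-113,-14,86,-6 for degrees 0…9.
[y^9] = 1·(-6) + 2·(-14) + 1·59 = 25.

25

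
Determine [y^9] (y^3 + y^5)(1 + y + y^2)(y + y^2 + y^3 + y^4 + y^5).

5

(y^3 + y^5) has coefficients 0,0,0,1,0,1 for degrees 0…5.
(1 + y + y^2) has coefficients 1,1,1,0,0,0,0,0,0,0 for degrees 0…9.
Finally multiplying by (y + y^2 + y^3 + y^4 + y^5), the product of all factors after the first has coefficients 0,1,2,3,3,3,2,1,0,0 for degrees 0…9.
[y^9] = 1·2 + 1·3 = 5.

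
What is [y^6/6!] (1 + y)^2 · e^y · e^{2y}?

The EGF product rule gives c_6 = Σ_{k_1+k_2+k_3=6} C(6; k_1,k_2,k_3) · ∏ g_i(k_i), where (1+y)^2 gives the falling factorial (2)_k; e^y gives (1)^k; e^{2y} gives (2)^k.
g_1(k) for k = 0…6: 1, 2, 2, 0, 0, 0, 0.
g_2(k) for k = 0…6: 1, 1, 1, 1, 1, 1, 1.
g_3(k) for k = 0…6: 1, 2, 4, 8, 16, 32, 64.
First combine the last two factors: h(k) = Σ_j C(k,j)·g_2(j)·g_3(k−j) for k = 0…6: 1, 3, 9, 27, 81, 243, 729.
c_6 = Σ_k C(6,k)·g_1(k)·h(6−k) = 1·1·729 + 6·2·243 + 15·2·81 = 729 + 2916 + 2430 = 6075.

6075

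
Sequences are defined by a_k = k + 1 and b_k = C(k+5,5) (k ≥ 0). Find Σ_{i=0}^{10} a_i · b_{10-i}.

19448

Write out a_i and b_{10-i} for i = 0,…,10 and sum the products.
Σ = 1·3003 + 2·2002 + 3·1287 + 4·792 + 5·462 + 6·252 + 7·126 + 8·56 + 9·21 + 10·6 + 11·1 = 19448.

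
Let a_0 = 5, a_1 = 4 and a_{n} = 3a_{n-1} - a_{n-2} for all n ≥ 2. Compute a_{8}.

The ordinary generating function has denominator 1 - 3y + y^2.
Iterating the recurrence: a_0,…,a_{8} = 5, 4, 7, 17, 44, 115, 301, 788, 2063.

2063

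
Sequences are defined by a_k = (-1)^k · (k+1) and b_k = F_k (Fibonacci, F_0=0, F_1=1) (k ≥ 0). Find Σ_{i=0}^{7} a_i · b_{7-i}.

11

Write out a_i and b_{7-i} for i = 0,…,7 and sum the products.
Σ = 1·13 − 2·8 + 3·5 − 4·3 + 5·2 − 6·1 + 7·1 − 8·0 = 11.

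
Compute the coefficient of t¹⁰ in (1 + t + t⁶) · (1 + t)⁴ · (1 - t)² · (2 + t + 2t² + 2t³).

(1 + t + t⁶) has coefficients 1,1,0,0,0,0,1 for degrees 0…6.
(1 + t)⁴ has coefficients 1,4,6,4,1,0,0,0,0,0,0 for degrees 0…10.
Multiplying by (1 - t)² gives running coefficients 1,2,-1,-4,-1,2,1,0,0,0,0 for degrees 0…10.
Finally multiplying by (2 + t + 2t² + 2t³), the product of all factors after the first has coefficients 2,5,2,-3,-4,-7,-6,3,6,2,0 for degrees 0…10.
[t¹⁰] = 1·0 + 1·2 + 1·(-4) = -2.

-2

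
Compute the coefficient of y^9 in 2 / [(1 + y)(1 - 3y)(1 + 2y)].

Partial fractions give a closed form: a_n = (-1/2)·(-1)^n + (9/10)·3^n + (8/5)·(-2)^n.
At n = 9: a_9 = 16896.

16896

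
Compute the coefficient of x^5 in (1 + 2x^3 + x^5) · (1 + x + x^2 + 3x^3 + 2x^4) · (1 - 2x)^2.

(1 + 2x^3 + x^5) has coefficients 1,0,0,2,0,1 for degrees 0…5.
(1 + x + x^2 + 3x^3 + 2x^4) has coefficients 1,1,1,3,2,0 for degrees 0…5.
Finally multiplying by (1 - 2x)^2, the product of all factors after the first has coefficients 1,-3,1,3,-6,4 for degrees 0…5.
[x^5] = 1·4 + 2·1 + 1·1 = 7.

7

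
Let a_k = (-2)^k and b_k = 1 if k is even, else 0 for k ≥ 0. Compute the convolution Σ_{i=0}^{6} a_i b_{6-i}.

85

Write out a_i and b_{6-i} for i = 0,…,6 and sum the products.
Σ = 1·1 − 2·0 + 4·1 − 8·0 + 16·1 − 32·0 + 64·1 = 85.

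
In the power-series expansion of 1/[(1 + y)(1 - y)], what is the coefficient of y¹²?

1

Partial fractions give a closed form: a_n = (1/2)·(-1)^n + (1/2)·1^n.
At n = 12: a_12 = 1.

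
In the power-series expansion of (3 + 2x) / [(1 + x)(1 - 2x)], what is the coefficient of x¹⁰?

Partial fractions give a closed form: a_n = (1/3)·(-1)^n + (8/3)·2^n.
At n = 10: a_10 = 2731.

2731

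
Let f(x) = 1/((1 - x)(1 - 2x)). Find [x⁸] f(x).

The denominator gives the recurrence a_n = 3a_(n−1) − 2a_(n−2) for n ≥ 2; the numerator fixes a_0 = 1, a_1 = 3.
Iterating: 1, 3, 7, 15, 31, 63, 127, 255, 511, so a_8 = 511.

511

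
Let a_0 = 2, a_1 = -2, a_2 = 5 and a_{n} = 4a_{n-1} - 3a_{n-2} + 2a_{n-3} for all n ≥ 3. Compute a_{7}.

3442

The ordinary generating function has denominator 1 - 4x + 3x^2 - 2x^3.
Iterating the recurrence: a_0,…,a_{7} = 2, -2, 5, 30, 101, 324, 1053, 3442.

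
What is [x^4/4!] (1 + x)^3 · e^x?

The EGF product rule gives c_4 = Σ_{k_1+k_2=4} C(4; k_1,k_2) · ∏ g_i(k_i), where (1+x)^3 gives the falling factorial (3)_k; e^x gives (1)^k.
g_1(k) for k = 0…4: 1, 3, 6, 6, 0.
g_2(k) for k = 0…4: 1, 1, 1, 1, 1.
c_4 = Σ_k C(4,k)·g_1(k)·g_2(4−k) = 1·1·1 + 4·3·1 + 6·6·1 + 4·6·1 = 1 + 12 + 36 + 24 = 73.

73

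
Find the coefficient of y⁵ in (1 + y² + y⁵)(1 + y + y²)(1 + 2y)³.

35

(1 + y² + y⁵) has coefficients 1,0,1,0,0,1 for degrees 0…5.
(1 + y + y²) has coefficients 1,1,1,0,0,0 for degrees 0…5.
Finally multiplying by (1 + 2y)³, the product of all factors after the first has coefficients 1,7,19,26,20,8 for degrees 0…5.
[y⁵] = 1·8 + 1·26 + 1·1 = 35.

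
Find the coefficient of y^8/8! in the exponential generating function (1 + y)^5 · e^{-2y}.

The EGF product rule gives c_8 = Σ_{k_1+k_2=8} C(8; k_1,k_2) · ∏ g_i(k_i), where (1+y)^5 gives the falling factorial (5)_k; e^{-2y} gives (-2)^k.
g_1(k) for k = 0…8: 1, 5, 20, 60, 120, 120, 0, 0, 0.
g_2(k) for k = 0…8: 1, -2, 4, -8, 16, -32, 64, -128, 256.
c_8 = Σ_k C(8,k)·g_1(k)·g_2(8−k) = 1·1·256 + 8·5·(-128) + 28·20·64 + 56·60·(-32) + 70·120·16 + 56·120·(-8) = 256 − 5120 + 35840 − 107520 + 134400 − 53760 = 4096.

4096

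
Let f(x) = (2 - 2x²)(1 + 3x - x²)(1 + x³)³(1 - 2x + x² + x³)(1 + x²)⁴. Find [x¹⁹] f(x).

(2 - 2x²) has coefficients 2,0,-2 for degrees 0…2.
(1 + 3x - x²) has coefficients 1,3,-1,0,0,0,0,0,0,0,0,0,0,0,0,0,0,0,0,0 for degrees 0…19.
Multiplying by (1 + x³)³ gives running coefficients 1,3,-1,3,9,-3,3,9,-3,1,3,-1,0,0,0,0,0,0,0,0 for degrees 0…19.
Multiplying by (1 - 2x + x² + x³) gives running coefficients 1,1,-6,9,5,-19,21,9,-21,19,7,-9,6,2,-1,0,0,0,0,0 for degrees 0…19.
Finally multiplying by (1 + x²)⁴, the product of all factors after the first has coefficients 1,1,-2,13,-13,23,9,-9,70,-22,63,54,-3,97,2,39,39,-5,25,-1 for degrees 0…19.
[x¹⁹] = 2·(-1) − 2·(-5) = 8.

8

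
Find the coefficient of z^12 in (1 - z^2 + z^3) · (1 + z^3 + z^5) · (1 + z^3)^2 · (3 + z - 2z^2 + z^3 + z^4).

13

(1 - z^2 + z^3) has coefficients 1,0,-1,1 for degrees 0…3.
(1 + z^3 + z^5) has coefficients 1,0,0,1,0,1,0,0,0,0,0,0,0 for degrees 0…12.
Multiplying by (1 + z^3)^2 gives running coefficients 1,0,0,3,0,1,3,0,2,1,0,1,0 for degrees 0…12.
Finally multiplying by (3 + z - 2z^2 + z^3 + z^4), the product of all factors after the first has coefficients 3,1,-2,10,4,-3,13,4,1,9,0,3,4 for degrees 0…12.
[z^12] = 1·4 − 1·0 + 1·9 = 13.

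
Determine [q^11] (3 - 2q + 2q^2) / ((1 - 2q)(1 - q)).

10237

The denominator gives the recurrence a_n = 3a_(n−1) − 2a_(n−2) for n ≥ 3; the numerator fixes a_0 = 3, a_1 = 7, a_2 = 17.
Iterating: 3, 7, 17, 37, 77, 157, 317, 637, 1277, 2557, 5117, 10237, so a_11 = 10237.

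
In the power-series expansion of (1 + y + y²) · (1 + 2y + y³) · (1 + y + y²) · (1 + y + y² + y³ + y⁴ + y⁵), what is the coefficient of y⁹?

15

(1 + y + y²) has coefficients 1,1,1 for degrees 0…2.
(1 + 2y + y³) has coefficients 1,2,0,1,0,0,0,0,0,0 for degrees 0…9.
Multiplying by (1 + y + y²) gives running coefficients 1,3,3,3,1,1,0,0,0,0 for degrees 0…9.
Finally multiplying by (1 + y + y² + y³ + y⁴ + y⁵), the product of all factors after the first has coefficients 1,4,7,10,11,12,11,8,5,2 for degrees 0…9.
[y⁹] = 1·2 + 1·5 + 1·8 = 15.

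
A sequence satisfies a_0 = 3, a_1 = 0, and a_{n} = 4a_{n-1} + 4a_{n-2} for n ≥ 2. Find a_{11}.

The ordinary generating function has denominator 1 - 4y - 4y^2.
Iterating the recurrence: a_0,…,a_{11} = 3, 0, 12, 48, 240, 1152, 5568, 26880, 129792, 626688, 3025920, 14610432.

14610432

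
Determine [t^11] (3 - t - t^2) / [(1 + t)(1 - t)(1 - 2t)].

Partial fractions give a closed form: a_n = (1/2)·(-1)^n + (-1/2)·1^n + (3)·2^n.
At n = 11: a_11 = 6143.

6143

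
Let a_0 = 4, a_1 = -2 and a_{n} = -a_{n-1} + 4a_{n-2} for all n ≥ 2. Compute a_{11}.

The ordinary generating function has denominator 1 + q - 4q^2.
Iterating the recurrence: a_0,…,a_{11} = 4, -2, 18, -26, 98, -202, 594, -1402, 3778, -9386, 24498, -62042.

-62042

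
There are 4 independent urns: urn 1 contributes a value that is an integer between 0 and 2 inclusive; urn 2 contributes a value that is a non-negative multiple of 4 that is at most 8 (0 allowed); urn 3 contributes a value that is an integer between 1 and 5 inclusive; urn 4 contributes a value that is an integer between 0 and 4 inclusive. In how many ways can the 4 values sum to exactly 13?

The generating function for the choices is (1 + y + y^2)·(1 + y^4 + y^8)·(y + y^2 + y^3 + y^4 + y^5)·(1 + y + y^2 + y^3 + y^4); the count is [y^13].
(1 + y + y^2) has coefficients 1,1,1 for degrees 0…2.
(1 + y^4 + y^8) has coefficients 1,0,0,0,1,0,0,0,1,0,0,0,0,0 for degrees 0…13.
Multiplying by (y + y^2 + y^3 + y^4 + y^5) gives running coefficients 0,1,1,1,1,2,1,1,1,2,1,1,1,1 for degrees 0…13.
Finally multiplying by (1 + y + y^2 + y^3 + y^4), the product of all factors after the first has coefficients 0,1,2,3,4,6,6,6,6,7,6,6,6,6 for degrees 0…13.
[y^13] = 1·6 + 1·6 + 1·6 = 18.

18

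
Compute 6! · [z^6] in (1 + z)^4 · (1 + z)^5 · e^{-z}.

6067

The EGF product rule gives c_6 = Σ_{k_1+k_2+k_3=6} C(6; k_1,k_2,k_3) · ∏ g_i(k_i), where (1+z)^4 gives the falling factorial (4)_k; (1+z)^5 gives the falling factorial (5)_k; e^{-z} gives (-1)^k.
g_1(k) for k = 0…6: 1, 4, 12, 24, 24, 0, 0.
g_2(k) for k = 0…6: 1, 5, 20, 60, 120, 120, 0.
g_3(k) for k = 0…6: 1, -1, 1, -1, 1, -1, 1.
First combine the last two factors: h(k) = Σ_j C(k,j)·g_2(j)·g_3(k−j) for k = 0…6: 1, 4, 11, 14, -19, -56, 151.
c_6 = Σ_k C(6,k)·g_1(k)·h(6−k) = 1·1·151 + 6·4·(-56) + 15·12·(-19) + 20·24·14 + 15·24·11 = 151 − 1344 − 3420 + 6720 + 3960 = 6067.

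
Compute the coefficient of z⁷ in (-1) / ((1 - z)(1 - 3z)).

-3280

The denominator gives the recurrence a_n = 4a_(n−1) − 3a_(n−2) for n ≥ 3; the numerator fixes a_0 = -1, a_1 = -4, a_2 = -13.
Iterating: -1, -4, -13, -40, -121, -364, -1093, -3280, so a_7 = -3280.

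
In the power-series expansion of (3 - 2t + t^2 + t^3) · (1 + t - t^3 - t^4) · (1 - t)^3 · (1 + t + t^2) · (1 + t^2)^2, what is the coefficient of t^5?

-7

(3 - 2t + t^2 + t^3) has coefficients 3,-2,1,1 for degrees 0…3.
(1 + t - t^3 - t^4) has coefficients 1,1,0,-1,-1,0 for degrees 0…5.
Multiplying by (1 - t)^3 gives running coefficients 1,-2,0,1,1,0 for degrees 0…5.
Multiplying by (1 + t + t^2) gives running coefficients 1,-1,-1,-1,2,2 for degrees 0…5.
Finally multiplying by (1 + t^2)^2, the product of all factors after the first has coefficients 1,-1,1,-3,1,-1 for degrees 0…5.
[t^5] = 3·(-1) − 2·1 + 1·(-3) + 1·1 = -7.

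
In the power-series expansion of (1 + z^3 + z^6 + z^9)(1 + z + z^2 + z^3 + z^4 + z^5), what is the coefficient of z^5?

(1 + z^3 + z^6 + z^9) has coefficients 1,0,0,1,0,0 for degrees 0…5.
(1 + z + z^2 + z^3 + z^4 + z^5) has coefficients 1,1,1,1,1,1 for degrees 0…5.
[z^5] = 1·1 + 1·1 = 2.

2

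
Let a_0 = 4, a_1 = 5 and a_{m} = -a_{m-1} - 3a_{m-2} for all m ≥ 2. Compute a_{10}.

733

The ordinary generating function has denominator 1 + t + 3t^2.
Iterating the recurrence: a_0,…,a_{10} = 4, 5, -17, 2, 49, -55, -92, 257, 19, -790, 733.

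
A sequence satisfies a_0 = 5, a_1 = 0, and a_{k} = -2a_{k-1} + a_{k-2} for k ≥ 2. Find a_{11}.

The ordinary generating function has denominator 1 + 2y - y^2.
Iterating the recurrence: a_0,…,a_{11} = 5, 0, 5, -10, 25, -60, 145, -350, 845, -2040, 4925, -11890.

-11890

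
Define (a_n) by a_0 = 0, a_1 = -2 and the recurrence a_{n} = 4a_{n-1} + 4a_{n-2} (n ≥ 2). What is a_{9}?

The ordinary generating function has denominator 1 - 4y - 4y^2.
Iterating the recurrence: a_0,…,a_{9} = 0, -2, -8, -40, -192, -928, -4480, -21632, -104448, -504320.

-504320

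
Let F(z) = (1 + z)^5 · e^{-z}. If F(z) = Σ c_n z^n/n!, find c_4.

The EGF product rule gives c_4 = Σ_{k_1+k_2=4} C(4; k_1,k_2) · ∏ g_i(k_i), where (1+z)^5 gives the falling factorial (5)_k; e^{-z} gives (-1)^k.
g_1(k) for k = 0…4: 1, 5, 20, 60, 120.
g_2(k) for k = 0…4: 1, -1, 1, -1, 1.
c_4 = Σ_k C(4,k)·g_1(k)·g_2(4−k) = 1·1·1 + 4·5·(-1) + 6·20·1 + 4·60·(-1) + 1·120·1 = 1 − 20 + 120 − 240 + 120 = -19.

-19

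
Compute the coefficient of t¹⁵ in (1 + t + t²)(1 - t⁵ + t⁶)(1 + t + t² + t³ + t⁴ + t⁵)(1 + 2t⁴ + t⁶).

(1 + t + t²) has coefficients 1,1,1 for degrees 0…2.
(1 - t⁵ + t⁶) has coefficients 1,0,0,0,0,-1,1,0,0,0,0,0,0,0,0,0 for degrees 0…15.
Multiplying by (1 + t + t² + t³ + t⁴ + t⁵) gives running coefficients 1,1,1,1,1,0,0,0,0,0,0,1,0,0,0,0 for degrees 0…15.
Finally multiplying by (1 + 2t⁴ + t⁶), the product of all factors after the first has coefficients 1,1,1,1,3,2,3,3,3,1,1,1,0,0,0,2 for degrees 0…15.
[t¹⁵] = 1·2 + 1·0 + 1·0 = 2.

2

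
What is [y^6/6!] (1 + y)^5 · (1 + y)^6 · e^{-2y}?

The EGF product rule gives c_6 = Σ_{k_1+k_2+k_3=6} C(6; k_1,k_2,k_3) · ∏ g_i(k_i), where (1+y)^5 gives the falling factorial (5)_k; (1+y)^6 gives the falling factorial (6)_k; e^{-2y} gives (-2)^k.
g_1(k) for k = 0…6: 1, 5, 20, 60, 120, 120, 0.
g_2(k) for k = 0…6: 1, 6, 30, 120, 360, 720, 720.
g_3(k) for k = 0…6: 1, -2, 4, -8, 16, -32, 64.
First combine the last two factors: h(k) = Σ_j C(k,j)·g_2(j)·g_3(k−j) for k = 0…6: 1, 4, 10, 4, -56, -32, 592.
c_6 = Σ_k C(6,k)·g_1(k)·h(6−k) = 1·1·592 + 6·5·(-32) + 15·20·(-56) + 20·60·4 + 15·120·10 + 6·120·4 = 592 − 960 − 16800 + 4800 + 18000 + 2880 = 8512.

8512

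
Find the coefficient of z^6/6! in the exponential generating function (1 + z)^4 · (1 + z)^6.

The EGF product rule gives c_6 = Σ_{k_1+k_2=6} C(6; k_1,k_2) · ∏ g_i(k_i), where (1+z)^4 gives the falling factorial (4)_k; (1+z)^6 gives the falling factorial (6)_k.
g_1(k) for k = 0…6: 1, 4, 12, 24, 24, 0, 0.
g_2(k) for k = 0…6: 1, 6, 30, 120, 360, 720, 720.
c_6 = Σ_k C(6,k)·g_1(k)·g_2(6−k) = 1·1·720 + 6·4·720 + 15·12·360 + 20·24·120 + 15·24·30 = 720 + 17280 + 64800 + 57600 + 10800 = 151200.

151200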